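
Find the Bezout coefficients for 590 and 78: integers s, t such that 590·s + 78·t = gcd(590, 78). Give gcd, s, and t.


Euclidean algorithm on (590, 78) — divide until remainder is 0:
  590 = 7 · 78 + 44
  78 = 1 · 44 + 34
  44 = 1 · 34 + 10
  34 = 3 · 10 + 4
  10 = 2 · 4 + 2
  4 = 2 · 2 + 0
gcd(590, 78) = 2.
Track Bezout coefficients alongside the remainders: start with r₀ = 590 = a·1 + b·0 (s = 1, t = 0) and r₁ = 78 = a·0 + b·1 (s = 0, t = 1); each new remainder r_{k+1} = r_{k-1} − q_k·r_k inherits s_{k+1} = s_{k-1} − q_k·s_k, t_{k+1} = t_{k-1} − q_k·t_k, so r_k = a·s_k + b·t_k at every step:
  q = 7: r = 44, s = 1 − 7·0 = 1, t = 0 − 7·1 = -7  (check: 590·1 + 78·(-7) = 44)
  q = 1: r = 34, s = 0 − 1·1 = -1, t = 1 − 1·(-7) = 8  (check: 590·(-1) + 78·8 = 34)
  q = 1: r = 10, s = 1 − 1·(-1) = 2, t = -7 − 1·8 = -15  (check: 590·2 + 78·(-15) = 10)
  q = 3: r = 4, s = -1 − 3·2 = -7, t = 8 − 3·(-15) = 53  (check: 590·(-7) + 78·53 = 4)
  q = 2: r = 2, s = 2 − 2·(-7) = 16, t = -15 − 2·53 = -121  (check: 590·16 + 78·(-121) = 2)
The row with r = 2 (the gcd) gives the Bezout coefficients s = 16, t = -121.
Result: 590 · (16) + 78 · (-121) = 2.

gcd(590, 78) = 2; s = 16, t = -121 (check: 590·16 + 78·(-121) = 2).


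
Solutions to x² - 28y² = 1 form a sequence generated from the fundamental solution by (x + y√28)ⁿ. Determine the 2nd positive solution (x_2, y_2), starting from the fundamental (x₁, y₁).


Step 1: Find the fundamental solution (x₁, y₁) of x² - 28y² = 1.
  Expand √28 as a continued fraction. a₀ = ⌊√28⌋ = 5; iterate m_{k+1} = d_k·a_k − m_k, d_{k+1} = (28 − m_{k+1}²)/d_k, a_{k+1} = ⌊(a₀ + m_{k+1})/d_{k+1}⌋ (starting m₀ = 0, d₀ = 1), with convergents p_k = a_k·p_{k-1} + p_{k-2}, q_k = a_k·q_{k-1} + q_{k-2} (p₋₁ = 1, q₋₁ = 0):
  k = 0: a₀ = 5; p₀/q₀ = 5/1; p₀² − 28·q₀² = 25 − 28 = -3.
  k = 1: m = 5, d = 3, a = ⌊(5 + 5)/3⌋ = 3; p/q = (3·5 + 1)/(3·1 + 0) = 16/3; p² − 28·q² = 256 − 252 = 4.
  k = 2: m = 4, d = 4, a = ⌊(5 + 4)/4⌋ = 2; p/q = (2·16 + 5)/(2·3 + 1) = 37/7; p² − 28·q² = 1369 − 1372 = -3.
  k = 3: m = 4, d = 3, a = ⌊(5 + 4)/3⌋ = 3; p/q = (3·37 + 16)/(3·7 + 3) = 127/24; p² − 28·q² = 16129 − 16128 = 1.
  The first convergent with p² − 28·q² = 1 gives the fundamental solution (x₁, y₁) = (127, 24).
Step 2: Apply the recurrence (x_{n+1}, y_{n+1}) = (x₁x_n + 28y₁y_n, x₁y_n + y₁x_n) repeatedly.
  From (x_1, y_1) = (127, 24): x_2 = 127·127 + 28·24·24 = 32257; y_2 = 127·24 + 24·127 = 6096.
Step 3: Verify x_2² - 28·y_2² = 1040514049 - 1040514048 = 1 (should be 1). ✓

(x_1, y_1) = (127, 24); (x_2, y_2) = (32257, 6096).


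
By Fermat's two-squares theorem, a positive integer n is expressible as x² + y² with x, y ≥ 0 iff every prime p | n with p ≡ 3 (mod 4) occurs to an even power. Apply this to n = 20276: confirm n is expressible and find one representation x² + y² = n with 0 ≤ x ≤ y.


Step 1: Factor n = 20276 = 2^2 · 37 · 137.
Step 2: Check the mod-4 condition on each prime factor: 2 = 2 (special); 37 ≡ 1 (mod 4), exponent 1; 137 ≡ 1 (mod 4), exponent 1.
All primes ≡ 3 (mod 4) appear to even exponent (or don't appear), so by the two-squares theorem n IS expressible as a sum of two squares.
Step 3: Build a representation. Group n = k² · m with k = 2 and m = 37 · 137 = 5069 (a product of primes ≡ 1 (mod 4)); a representation of m scales to one of n via (k·x)² + (k·y)² = k²(x² + y²). Each prime p ≡ 1 (mod 4) is itself a sum of two squares; find a² by testing p − a² for a perfect square:
  37: 37 − 1² = 36 = 6² ⇒ 37 = 1² + 6².
  137: 137 − 1² = 136, 137 − 2² = 133, 137 − 3² = 128, 137 − 4² = 121 = 11² ⇒ 137 = 4² + 11².
  Combine using the Brahmagupta–Fibonacci identity (a² + b²)(c² + d²) = (ac − bd)² + (ad + bc)² = (ac + bd)² + (ad − bc)²:
  37 · 137 = 5069: from (1² + 6²)(4² + 11²), take (1·4 − 6·11, 1·11 + 6·4) = (4 − 66, 11 + 24) = (-62, 35); dropping signs (only squares matter) gives (62, 35); check 62² + 35² = 3844 + 1225 = 5069 ✓.
  Scale by k = 2: (2·62, 2·35) = (124, 70).
Step 4: Order so x ≤ y and verify: 70² + 124² = 4900 + 15376 = 20276 = n. ✓

n = 20276 = 70² + 124² (one valid representation with x ≤ y).


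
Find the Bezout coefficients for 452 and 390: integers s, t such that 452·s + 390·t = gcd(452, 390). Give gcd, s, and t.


Euclidean algorithm on (452, 390) — divide until remainder is 0:
  452 = 1 · 390 + 62
  390 = 6 · 62 + 18
  62 = 3 · 18 + 8
  18 = 2 · 8 + 2
  8 = 4 · 2 + 0
gcd(452, 390) = 2.
Track Bezout coefficients alongside the remainders: start with r₀ = 452 = a·1 + b·0 (s = 1, t = 0) and r₁ = 390 = a·0 + b·1 (s = 0, t = 1); each new remainder r_{k+1} = r_{k-1} − q_k·r_k inherits s_{k+1} = s_{k-1} − q_k·s_k, t_{k+1} = t_{k-1} − q_k·t_k, so r_k = a·s_k + b·t_k at every step:
  q = 1: r = 62, s = 1 − 1·0 = 1, t = 0 − 1·1 = -1  (check: 452·1 + 390·(-1) = 62)
  q = 6: r = 18, s = 0 − 6·1 = -6, t = 1 − 6·(-1) = 7  (check: 452·(-6) + 390·7 = 18)
  q = 3: r = 8, s = 1 − 3·(-6) = 19, t = -1 − 3·7 = -22  (check: 452·19 + 390·(-22) = 8)
  q = 2: r = 2, s = -6 − 2·19 = -44, t = 7 − 2·(-22) = 51  (check: 452·(-44) + 390·51 = 2)
The row with r = 2 (the gcd) gives the Bezout coefficients s = -44, t = 51.
Result: 452 · (-44) + 390 · (51) = 2.

gcd(452, 390) = 2; s = -44, t = 51 (check: 452·(-44) + 390·51 = 2).


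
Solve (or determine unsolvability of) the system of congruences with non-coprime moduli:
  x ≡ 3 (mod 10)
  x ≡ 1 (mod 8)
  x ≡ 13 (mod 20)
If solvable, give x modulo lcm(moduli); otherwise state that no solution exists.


Moduli 10, 8, 20 are not pairwise coprime, so CRT works modulo lcm(m_i) when all pairwise compatibility conditions hold.
Pairwise compatibility: gcd(m_i, m_j) must divide a_i - a_j for every pair.
Merge one congruence at a time:
  Start: x ≡ 3 (mod 10).
  Combine with x ≡ 1 (mod 8): gcd(10, 8) = 2; 1 - 3 = -2, which IS divisible by 2, so compatible.
    Write x = 3 + 10·t and substitute into x ≡ 1 (mod 8): 10·t ≡ 1 − 3 = -2 (mod 8).
    Divide the congruence (and modulus) by g = 2: 5·t ≡ -1 (mod 4).
    Reduce coefficients mod 4: 1·t ≡ 3 (mod 4).
    So t ≡ 3 (mod 4).
    Then x = 3 + 10·3 = 33, valid modulo lcm(10, 8) = 40: x ≡ 33 (mod 40).
  Combine with x ≡ 13 (mod 20): gcd(40, 20) = 20; 13 - 33 = -20, which IS divisible by 20, so compatible.
    Write x = 33 + 40·t and substitute into x ≡ 13 (mod 20): 40·t ≡ 13 − 33 = -20 (mod 20).
    Divide the congruence (and modulus) by g = 20: 2·t ≡ -1 (mod 1).
    Modulo 1 every t works; take t = 0.
    Then x = 33 + 40·0 = 33, valid modulo lcm(40, 20) = 40: x ≡ 33 (mod 40).
Verify: 33 mod 10 = 3, 33 mod 8 = 1, 33 mod 20 = 13.

x ≡ 33 (mod 40).


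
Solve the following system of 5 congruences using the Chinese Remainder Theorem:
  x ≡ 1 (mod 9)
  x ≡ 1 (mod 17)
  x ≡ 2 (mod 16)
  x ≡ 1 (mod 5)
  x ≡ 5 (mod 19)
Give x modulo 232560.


Product of moduli M = 9 · 17 · 16 · 5 · 19 = 232560.
Merge one congruence at a time:
  Start: x ≡ 1 (mod 9).
  Combine with x ≡ 1 (mod 17); new modulus lcm = 153.
    Write x = 1 + 9·t and substitute into x ≡ 1 (mod 17): 9·t ≡ 1 − 1 = 0 (mod 17).
    The inverse of 9 mod 17 is 2 (since 9·2 = 18 = 1·17 + 1), so t ≡ 2·0 = 0 ≡ 0 (mod 17).
    Then x = 1 + 9·0 = 1, valid modulo lcm(9, 17) = 153: x ≡ 1 (mod 153).
  Combine with x ≡ 2 (mod 16); new modulus lcm = 2448.
    Write x = 1 + 153·t and substitute into x ≡ 2 (mod 16): 153·t ≡ 2 − 1 = 1 (mod 16).
    Reduce coefficients mod 16: 9·t ≡ 1 (mod 16).
    The inverse of 9 mod 16 is 9 (since 9·9 = 81 = 5·16 + 1), so t ≡ 9·1 = 9 ≡ 9 (mod 16).
    Then x = 1 + 153·9 = 1378, valid modulo lcm(153, 16) = 2448: x ≡ 1378 (mod 2448).
  Combine with x ≡ 1 (mod 5); new modulus lcm = 12240.
    Write x = 1378 + 2448·t and substitute into x ≡ 1 (mod 5): 2448·t ≡ 1 − 1378 = -1377 (mod 5).
    Reduce coefficients mod 5: 3·t ≡ 3 (mod 5).
    The inverse of 3 mod 5 is 2 (since 3·2 = 6 = 1·5 + 1), so t ≡ 2·3 = 6 ≡ 1 (mod 5).
    Then x = 1378 + 2448·1 = 3826, valid modulo lcm(2448, 5) = 12240: x ≡ 3826 (mod 12240).
  Combine with x ≡ 5 (mod 19); new modulus lcm = 232560.
    Write x = 3826 + 12240·t and substitute into x ≡ 5 (mod 19): 12240·t ≡ 5 − 3826 = -3821 (mod 19).
    Reduce coefficients mod 19: 4·t ≡ 17 (mod 19).
    The inverse of 4 mod 19 is 5 (since 4·5 = 20 = 1·19 + 1), so t ≡ 5·17 = 85 ≡ 9 (mod 19).
    Then x = 3826 + 12240·9 = 113986, valid modulo lcm(12240, 19) = 232560: x ≡ 113986 (mod 232560).
Verify against each original: 113986 mod 9 = 1, 113986 mod 17 = 1, 113986 mod 16 = 2, 113986 mod 5 = 1, 113986 mod 19 = 5.

x ≡ 113986 (mod 232560).


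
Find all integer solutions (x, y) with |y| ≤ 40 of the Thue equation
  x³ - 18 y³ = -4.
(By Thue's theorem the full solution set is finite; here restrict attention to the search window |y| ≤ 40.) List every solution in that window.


The equation is x³ - 18y³ = -4. For fixed y, x³ = 18·y³ − 4, so a solution requires the RHS to be a perfect cube.
Strategy: iterate y from -40 to 40, compute RHS = 18·y³ − 4, and check whether it is a (positive or negative) perfect cube.
Check small values of y:
  y = 0: RHS = -4 is not a perfect cube.
  y = 1: RHS = 14 is not a perfect cube.
  y = -1: RHS = -22 is not a perfect cube.
  y = 2: RHS = 140 is not a perfect cube.
  y = -2: RHS = -148 is not a perfect cube.
  y = 3: RHS = 482 is not a perfect cube.
  y = -3: RHS = -490 is not a perfect cube.
Continuing the search up to |y| = 40 finds no solutions either.
No (x, y) in the scanned range satisfies the equation.

No integer solutions with |y| ≤ 40.


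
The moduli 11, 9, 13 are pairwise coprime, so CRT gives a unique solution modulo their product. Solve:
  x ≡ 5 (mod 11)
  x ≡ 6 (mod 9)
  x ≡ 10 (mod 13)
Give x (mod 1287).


Moduli 11, 9, 13 are pairwise coprime; by CRT there is a unique solution modulo M = 11 · 9 · 13 = 1287.
Solve pairwise, accumulating the modulus:
  Start with x ≡ 5 (mod 11).
  Combine with x ≡ 6 (mod 9): since gcd(11, 9) = 1, we get a unique residue mod 99.
    Write x = 5 + 11·t and substitute into x ≡ 6 (mod 9): 11·t ≡ 6 − 5 = 1 (mod 9).
    Reduce coefficients mod 9: 2·t ≡ 1 (mod 9).
    The inverse of 2 mod 9 is 5 (since 2·5 = 10 = 1·9 + 1), so t ≡ 5·1 = 5 ≡ 5 (mod 9).
    Then x = 5 + 11·5 = 60, valid modulo lcm(11, 9) = 99: x ≡ 60 (mod 99).
  Combine with x ≡ 10 (mod 13): since gcd(99, 13) = 1, we get a unique residue mod 1287.
    Write x = 60 + 99·t and substitute into x ≡ 10 (mod 13): 99·t ≡ 10 − 60 = -50 (mod 13).
    Reduce coefficients mod 13: 8·t ≡ 2 (mod 13).
    The inverse of 8 mod 13 is 5 (since 8·5 = 40 = 3·13 + 1), so t ≡ 5·2 = 10 ≡ 10 (mod 13).
    Then x = 60 + 99·10 = 1050, valid modulo lcm(99, 13) = 1287: x ≡ 1050 (mod 1287).
Verify: 1050 mod 11 = 5 ✓, 1050 mod 9 = 6 ✓, 1050 mod 13 = 10 ✓.

x ≡ 1050 (mod 1287).


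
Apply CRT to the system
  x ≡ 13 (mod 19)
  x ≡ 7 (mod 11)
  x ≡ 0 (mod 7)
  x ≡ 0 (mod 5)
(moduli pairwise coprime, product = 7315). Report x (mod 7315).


Product of moduli M = 19 · 11 · 7 · 5 = 7315.
Merge one congruence at a time:
  Start: x ≡ 13 (mod 19).
  Combine with x ≡ 7 (mod 11); new modulus lcm = 209.
    Write x = 13 + 19·t and substitute into x ≡ 7 (mod 11): 19·t ≡ 7 − 13 = -6 (mod 11).
    Reduce coefficients mod 11: 8·t ≡ 5 (mod 11).
    The inverse of 8 mod 11 is 7 (since 8·7 = 56 = 5·11 + 1), so t ≡ 7·5 = 35 ≡ 2 (mod 11).
    Then x = 13 + 19·2 = 51, valid modulo lcm(19, 11) = 209: x ≡ 51 (mod 209).
  Combine with x ≡ 0 (mod 7); new modulus lcm = 1463.
    Write x = 51 + 209·t and substitute into x ≡ 0 (mod 7): 209·t ≡ 0 − 51 = -51 (mod 7).
    Reduce coefficients mod 7: 6·t ≡ 5 (mod 7).
    The inverse of 6 mod 7 is 6 (since 6·6 = 36 = 5·7 + 1), so t ≡ 6·5 = 30 ≡ 2 (mod 7).
    Then x = 51 + 209·2 = 469, valid modulo lcm(209, 7) = 1463: x ≡ 469 (mod 1463).
  Combine with x ≡ 0 (mod 5); new modulus lcm = 7315.
    Write x = 469 + 1463·t and substitute into x ≡ 0 (mod 5): 1463·t ≡ 0 − 469 = -469 (mod 5).
    Reduce coefficients mod 5: 3·t ≡ 1 (mod 5).
    The inverse of 3 mod 5 is 2 (since 3·2 = 6 = 1·5 + 1), so t ≡ 2·1 = 2 ≡ 2 (mod 5).
    Then x = 469 + 1463·2 = 3395, valid modulo lcm(1463, 5) = 7315: x ≡ 3395 (mod 7315).
Verify against each original: 3395 mod 19 = 13, 3395 mod 11 = 7, 3395 mod 7 = 0, 3395 mod 5 = 0.

x ≡ 3395 (mod 7315).


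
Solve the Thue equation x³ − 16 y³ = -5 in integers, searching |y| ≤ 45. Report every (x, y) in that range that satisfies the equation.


The equation is x³ - 16y³ = -5. For fixed y, x³ = 16·y³ − 5, so a solution requires the RHS to be a perfect cube.
Strategy: iterate y from -45 to 45, compute RHS = 16·y³ − 5, and check whether it is a (positive or negative) perfect cube.
Check small values of y:
  y = 0: RHS = -5 is not a perfect cube.
  y = 1: RHS = 11 is not a perfect cube.
  y = -1: RHS = -21 is not a perfect cube.
  y = 2: RHS = 123 is not a perfect cube.
  y = -2: RHS = -133 is not a perfect cube.
  y = 3: RHS = 427 is not a perfect cube.
  y = -3: RHS = -437 is not a perfect cube.
Continuing the search up to |y| = 45 finds no solutions either.
No (x, y) in the scanned range satisfies the equation.

No integer solutions with |y| ≤ 45.


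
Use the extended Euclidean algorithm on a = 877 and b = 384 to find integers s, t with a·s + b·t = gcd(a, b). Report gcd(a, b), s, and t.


Euclidean algorithm on (877, 384) — divide until remainder is 0:
  877 = 2 · 384 + 109
  384 = 3 · 109 + 57
  109 = 1 · 57 + 52
  57 = 1 · 52 + 5
  52 = 10 · 5 + 2
  5 = 2 · 2 + 1
  2 = 2 · 1 + 0
gcd(877, 384) = 1.
Track Bezout coefficients alongside the remainders: start with r₀ = 877 = a·1 + b·0 (s = 1, t = 0) and r₁ = 384 = a·0 + b·1 (s = 0, t = 1); each new remainder r_{k+1} = r_{k-1} − q_k·r_k inherits s_{k+1} = s_{k-1} − q_k·s_k, t_{k+1} = t_{k-1} − q_k·t_k, so r_k = a·s_k + b·t_k at every step:
  q = 2: r = 109, s = 1 − 2·0 = 1, t = 0 − 2·1 = -2  (check: 877·1 + 384·(-2) = 109)
  q = 3: r = 57, s = 0 − 3·1 = -3, t = 1 − 3·(-2) = 7  (check: 877·(-3) + 384·7 = 57)
  q = 1: r = 52, s = 1 − 1·(-3) = 4, t = -2 − 1·7 = -9  (check: 877·4 + 384·(-9) = 52)
  q = 1: r = 5, s = -3 − 1·4 = -7, t = 7 − 1·(-9) = 16  (check: 877·(-7) + 384·16 = 5)
  q = 10: r = 2, s = 4 − 10·(-7) = 74, t = -9 − 10·16 = -169  (check: 877·74 + 384·(-169) = 2)
  q = 2: r = 1, s = -7 − 2·74 = -155, t = 16 − 2·(-169) = 354  (check: 877·(-155) + 384·354 = 1)
The row with r = 1 (the gcd) gives the Bezout coefficients s = -155, t = 354.
Result: 877 · (-155) + 384 · (354) = 1.

gcd(877, 384) = 1; s = -155, t = 354 (check: 877·(-155) + 384·354 = 1).


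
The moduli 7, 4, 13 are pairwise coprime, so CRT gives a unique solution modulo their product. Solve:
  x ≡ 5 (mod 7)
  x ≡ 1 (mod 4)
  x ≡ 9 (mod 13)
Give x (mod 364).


Moduli 7, 4, 13 are pairwise coprime; by CRT there is a unique solution modulo M = 7 · 4 · 13 = 364.
Solve pairwise, accumulating the modulus:
  Start with x ≡ 5 (mod 7).
  Combine with x ≡ 1 (mod 4): since gcd(7, 4) = 1, we get a unique residue mod 28.
    Write x = 5 + 7·t and substitute into x ≡ 1 (mod 4): 7·t ≡ 1 − 5 = -4 (mod 4).
    Reduce coefficients mod 4: 3·t ≡ 0 (mod 4).
    The inverse of 3 mod 4 is 3 (since 3·3 = 9 = 2·4 + 1), so t ≡ 3·0 = 0 ≡ 0 (mod 4).
    Then x = 5 + 7·0 = 5, valid modulo lcm(7, 4) = 28: x ≡ 5 (mod 28).
  Combine with x ≡ 9 (mod 13): since gcd(28, 13) = 1, we get a unique residue mod 364.
    Write x = 5 + 28·t and substitute into x ≡ 9 (mod 13): 28·t ≡ 9 − 5 = 4 (mod 13).
    Reduce coefficients mod 13: 2·t ≡ 4 (mod 13).
    The inverse of 2 mod 13 is 7 (since 2·7 = 14 = 1·13 + 1), so t ≡ 7·4 = 28 ≡ 2 (mod 13).
    Then x = 5 + 28·2 = 61, valid modulo lcm(28, 13) = 364: x ≡ 61 (mod 364).
Verify: 61 mod 7 = 5 ✓, 61 mod 4 = 1 ✓, 61 mod 13 = 9 ✓.

x ≡ 61 (mod 364).


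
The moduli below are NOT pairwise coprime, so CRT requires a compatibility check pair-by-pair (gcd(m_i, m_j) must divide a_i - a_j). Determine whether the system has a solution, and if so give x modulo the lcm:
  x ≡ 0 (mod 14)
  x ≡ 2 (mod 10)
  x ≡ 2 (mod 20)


Moduli 14, 10, 20 are not pairwise coprime, so CRT works modulo lcm(m_i) when all pairwise compatibility conditions hold.
Pairwise compatibility: gcd(m_i, m_j) must divide a_i - a_j for every pair.
Merge one congruence at a time:
  Start: x ≡ 0 (mod 14).
  Combine with x ≡ 2 (mod 10): gcd(14, 10) = 2; 2 - 0 = 2, which IS divisible by 2, so compatible.
    Write x = 0 + 14·t and substitute into x ≡ 2 (mod 10): 14·t ≡ 2 − 0 = 2 (mod 10).
    Divide the congruence (and modulus) by g = 2: 7·t ≡ 1 (mod 5).
    Reduce coefficients mod 5: 2·t ≡ 1 (mod 5).
    The inverse of 2 mod 5 is 3 (since 2·3 = 6 = 1·5 + 1), so t ≡ 3·1 = 3 ≡ 3 (mod 5).
    Then x = 0 + 14·3 = 42, valid modulo lcm(14, 10) = 70: x ≡ 42 (mod 70).
  Combine with x ≡ 2 (mod 20): gcd(70, 20) = 10; 2 - 42 = -40, which IS divisible by 10, so compatible.
    Write x = 42 + 70·t and substitute into x ≡ 2 (mod 20): 70·t ≡ 2 − 42 = -40 (mod 20).
    Divide the congruence (and modulus) by g = 10: 7·t ≡ -4 (mod 2).
    Reduce coefficients mod 2: 1·t ≡ 0 (mod 2).
    So t ≡ 0 (mod 2).
    Then x = 42 + 70·0 = 42, valid modulo lcm(70, 20) = 140: x ≡ 42 (mod 140).
Verify: 42 mod 14 = 0, 42 mod 10 = 2, 42 mod 20 = 2.

x ≡ 42 (mod 140).


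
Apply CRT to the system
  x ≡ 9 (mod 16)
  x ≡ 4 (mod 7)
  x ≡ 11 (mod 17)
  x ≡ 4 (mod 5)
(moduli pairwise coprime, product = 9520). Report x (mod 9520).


Product of moduli M = 16 · 7 · 17 · 5 = 9520.
Merge one congruence at a time:
  Start: x ≡ 9 (mod 16).
  Combine with x ≡ 4 (mod 7); new modulus lcm = 112.
    Write x = 9 + 16·t and substitute into x ≡ 4 (mod 7): 16·t ≡ 4 − 9 = -5 (mod 7).
    Reduce coefficients mod 7: 2·t ≡ 2 (mod 7).
    The inverse of 2 mod 7 is 4 (since 2·4 = 8 = 1·7 + 1), so t ≡ 4·2 = 8 ≡ 1 (mod 7).
    Then x = 9 + 16·1 = 25, valid modulo lcm(16, 7) = 112: x ≡ 25 (mod 112).
  Combine with x ≡ 11 (mod 17); new modulus lcm = 1904.
    Write x = 25 + 112·t and substitute into x ≡ 11 (mod 17): 112·t ≡ 11 − 25 = -14 (mod 17).
    Reduce coefficients mod 17: 10·t ≡ 3 (mod 17).
    The inverse of 10 mod 17 is 12 (since 10·12 = 120 = 7·17 + 1), so t ≡ 12·3 = 36 ≡ 2 (mod 17).
    Then x = 25 + 112·2 = 249, valid modulo lcm(112, 17) = 1904: x ≡ 249 (mod 1904).
  Combine with x ≡ 4 (mod 5); new modulus lcm = 9520.
    Write x = 249 + 1904·t and substitute into x ≡ 4 (mod 5): 1904·t ≡ 4 − 249 = -245 (mod 5).
    Reduce coefficients mod 5: 4·t ≡ 0 (mod 5).
    The inverse of 4 mod 5 is 4 (since 4·4 = 16 = 3·5 + 1), so t ≡ 4·0 = 0 ≡ 0 (mod 5).
    Then x = 249 + 1904·0 = 249, valid modulo lcm(1904, 5) = 9520: x ≡ 249 (mod 9520).
Verify against each original: 249 mod 16 = 9, 249 mod 7 = 4, 249 mod 17 = 11, 249 mod 5 = 4.

x ≡ 249 (mod 9520).


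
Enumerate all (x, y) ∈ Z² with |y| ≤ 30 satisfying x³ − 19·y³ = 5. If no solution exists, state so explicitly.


The equation is x³ - 19y³ = 5. For fixed y, x³ = 19·y³ + 5, so a solution requires the RHS to be a perfect cube.
Strategy: iterate y from -30 to 30, compute RHS = 19·y³ + 5, and check whether it is a (positive or negative) perfect cube.
Check small values of y:
  y = 0: RHS = 5 is not a perfect cube.
  y = 1: RHS = 24 is not a perfect cube.
  y = -1: RHS = -14 is not a perfect cube.
  y = 2: RHS = 157 is not a perfect cube.
  y = -2: RHS = -147 is not a perfect cube.
  y = 3: RHS = 518 is not a perfect cube.
  y = -3: RHS = -508 is not a perfect cube.
Continuing the search up to |y| = 30 finds no solutions either.
No (x, y) in the scanned range satisfies the equation.

No integer solutions with |y| ≤ 30.


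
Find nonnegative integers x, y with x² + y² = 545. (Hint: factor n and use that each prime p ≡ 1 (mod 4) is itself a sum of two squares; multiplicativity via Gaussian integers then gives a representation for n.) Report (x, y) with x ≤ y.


Step 1: Factor n = 545 = 5 · 109.
Step 2: Check the mod-4 condition on each prime factor: 5 ≡ 1 (mod 4), exponent 1; 109 ≡ 1 (mod 4), exponent 1.
All primes ≡ 3 (mod 4) appear to even exponent (or don't appear), so by the two-squares theorem n IS expressible as a sum of two squares.
Step 3: Build a representation. Here n = 5 · 109 is a product of primes ≡ 1 (mod 4). Each prime p ≡ 1 (mod 4) is itself a sum of two squares; find a² by testing p − a² for a perfect square:
  5: 5 − 1² = 4 = 2² ⇒ 5 = 1² + 2².
  109: 109 − 1² = 108, 109 − 2² = 105, 109 − 3² = 100 = 10² ⇒ 109 = 3² + 10².
  Combine using the Brahmagupta–Fibonacci identity (a² + b²)(c² + d²) = (ac − bd)² + (ad + bc)² = (ac + bd)² + (ad − bc)²:
  5 · 109 = 545: from (1² + 2²)(3² + 10²), take (1·3 − 2·10, 1·10 + 2·3) = (3 − 20, 10 + 6) = (-17, 16); dropping signs (only squares matter) gives (17, 16); check 17² + 16² = 289 + 256 = 545 ✓.
Step 4: Order so x ≤ y and verify: 16² + 17² = 256 + 289 = 545 = n. ✓

n = 545 = 16² + 17² (one valid representation with x ≤ y).


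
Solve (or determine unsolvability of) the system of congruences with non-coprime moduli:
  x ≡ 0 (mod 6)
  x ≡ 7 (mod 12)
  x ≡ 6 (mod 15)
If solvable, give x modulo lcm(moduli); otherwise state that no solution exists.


Moduli 6, 12, 15 are not pairwise coprime, so CRT works modulo lcm(m_i) when all pairwise compatibility conditions hold.
Pairwise compatibility: gcd(m_i, m_j) must divide a_i - a_j for every pair.
Merge one congruence at a time:
  Start: x ≡ 0 (mod 6).
  Combine with x ≡ 7 (mod 12): gcd(6, 12) = 6, and 7 - 0 = 7 is NOT divisible by 6.
    ⇒ system is inconsistent (no integer solution).

No solution (the system is inconsistent).


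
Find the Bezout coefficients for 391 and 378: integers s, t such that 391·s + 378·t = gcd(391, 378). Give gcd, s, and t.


Euclidean algorithm on (391, 378) — divide until remainder is 0:
  391 = 1 · 378 + 13
  378 = 29 · 13 + 1
  13 = 13 · 1 + 0
gcd(391, 378) = 1.
Track Bezout coefficients alongside the remainders: start with r₀ = 391 = a·1 + b·0 (s = 1, t = 0) and r₁ = 378 = a·0 + b·1 (s = 0, t = 1); each new remainder r_{k+1} = r_{k-1} − q_k·r_k inherits s_{k+1} = s_{k-1} − q_k·s_k, t_{k+1} = t_{k-1} − q_k·t_k, so r_k = a·s_k + b·t_k at every step:
  q = 1: r = 13, s = 1 − 1·0 = 1, t = 0 − 1·1 = -1  (check: 391·1 + 378·(-1) = 13)
  q = 29: r = 1, s = 0 − 29·1 = -29, t = 1 − 29·(-1) = 30  (check: 391·(-29) + 378·30 = 1)
The row with r = 1 (the gcd) gives the Bezout coefficients s = -29, t = 30.
Result: 391 · (-29) + 378 · (30) = 1.

gcd(391, 378) = 1; s = -29, t = 30 (check: 391·(-29) + 378·30 = 1).


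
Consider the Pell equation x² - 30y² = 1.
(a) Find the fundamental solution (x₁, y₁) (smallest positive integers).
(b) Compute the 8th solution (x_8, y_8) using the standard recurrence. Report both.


Step 1: Find the fundamental solution (x₁, y₁) of x² - 30y² = 1.
  Expand √30 as a continued fraction. a₀ = ⌊√30⌋ = 5; iterate m_{k+1} = d_k·a_k − m_k, d_{k+1} = (30 − m_{k+1}²)/d_k, a_{k+1} = ⌊(a₀ + m_{k+1})/d_{k+1}⌋ (starting m₀ = 0, d₀ = 1), with convergents p_k = a_k·p_{k-1} + p_{k-2}, q_k = a_k·q_{k-1} + q_{k-2} (p₋₁ = 1, q₋₁ = 0):
  k = 0: a₀ = 5; p₀/q₀ = 5/1; p₀² − 30·q₀² = 25 − 30 = -5.
  k = 1: m = 5, d = 5, a = ⌊(5 + 5)/5⌋ = 2; p/q = (2·5 + 1)/(2·1 + 0) = 11/2; p² − 30·q² = 121 − 120 = 1.
  The first convergent with p² − 30·q² = 1 gives the fundamental solution (x₁, y₁) = (11, 2).
Step 2: Apply the recurrence (x_{n+1}, y_{n+1}) = (x₁x_n + 30y₁y_n, x₁y_n + y₁x_n) repeatedly.
  From (x_1, y_1) = (11, 2): x_2 = 11·11 + 30·2·2 = 241; y_2 = 11·2 + 2·11 = 44.
  From (x_2, y_2) = (241, 44): x_3 = 11·241 + 30·2·44 = 5291; y_3 = 11·44 + 2·241 = 966.
  From (x_3, y_3) = (5291, 966): x_4 = 11·5291 + 30·2·966 = 116161; y_4 = 11·966 + 2·5291 = 21208.
  From (x_4, y_4) = (116161, 21208): x_5 = 11·116161 + 30·2·21208 = 2550251; y_5 = 11·21208 + 2·116161 = 465610.
  From (x_5, y_5) = (2550251, 465610): x_6 = 11·2550251 + 30·2·465610 = 55989361; y_6 = 11·465610 + 2·2550251 = 10222212.
  From (x_6, y_6) = (55989361, 10222212): x_7 = 11·55989361 + 30·2·10222212 = 1229215691; y_7 = 11·10222212 + 2·55989361 = 224423054.
  From (x_7, y_7) = (1229215691, 224423054): x_8 = 11·1229215691 + 30·2·224423054 = 26986755841; y_8 = 11·224423054 + 2·1229215691 = 4927084976.
Step 3: Verify x_8² - 30·y_8² = 728284990821747617281 - 728284990821747617280 = 1 (should be 1). ✓

(x_1, y_1) = (11, 2); (x_8, y_8) = (26986755841, 4927084976).


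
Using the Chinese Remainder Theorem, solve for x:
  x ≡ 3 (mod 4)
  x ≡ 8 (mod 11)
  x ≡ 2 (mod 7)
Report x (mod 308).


Moduli 4, 11, 7 are pairwise coprime; by CRT there is a unique solution modulo M = 4 · 11 · 7 = 308.
Solve pairwise, accumulating the modulus:
  Start with x ≡ 3 (mod 4).
  Combine with x ≡ 8 (mod 11): since gcd(4, 11) = 1, we get a unique residue mod 44.
    Write x = 3 + 4·t and substitute into x ≡ 8 (mod 11): 4·t ≡ 8 − 3 = 5 (mod 11).
    The inverse of 4 mod 11 is 3 (since 4·3 = 12 = 1·11 + 1), so t ≡ 3·5 = 15 ≡ 4 (mod 11).
    Then x = 3 + 4·4 = 19, valid modulo lcm(4, 11) = 44: x ≡ 19 (mod 44).
  Combine with x ≡ 2 (mod 7): since gcd(44, 7) = 1, we get a unique residue mod 308.
    Write x = 19 + 44·t and substitute into x ≡ 2 (mod 7): 44·t ≡ 2 − 19 = -17 (mod 7).
    Reduce coefficients mod 7: 2·t ≡ 4 (mod 7).
    The inverse of 2 mod 7 is 4 (since 2·4 = 8 = 1·7 + 1), so t ≡ 4·4 = 16 ≡ 2 (mod 7).
    Then x = 19 + 44·2 = 107, valid modulo lcm(44, 7) = 308: x ≡ 107 (mod 308).
Verify: 107 mod 4 = 3 ✓, 107 mod 11 = 8 ✓, 107 mod 7 = 2 ✓.

x ≡ 107 (mod 308).


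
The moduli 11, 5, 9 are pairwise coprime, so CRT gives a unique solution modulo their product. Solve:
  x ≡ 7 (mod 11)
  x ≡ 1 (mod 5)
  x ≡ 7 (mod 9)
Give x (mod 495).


Moduli 11, 5, 9 are pairwise coprime; by CRT there is a unique solution modulo M = 11 · 5 · 9 = 495.
Solve pairwise, accumulating the modulus:
  Start with x ≡ 7 (mod 11).
  Combine with x ≡ 1 (mod 5): since gcd(11, 5) = 1, we get a unique residue mod 55.
    Write x = 7 + 11·t and substitute into x ≡ 1 (mod 5): 11·t ≡ 1 − 7 = -6 (mod 5).
    Reduce coefficients mod 5: 1·t ≡ 4 (mod 5).
    So t ≡ 4 (mod 5).
    Then x = 7 + 11·4 = 51, valid modulo lcm(11, 5) = 55: x ≡ 51 (mod 55).
  Combine with x ≡ 7 (mod 9): since gcd(55, 9) = 1, we get a unique residue mod 495.
    Write x = 51 + 55·t and substitute into x ≡ 7 (mod 9): 55·t ≡ 7 − 51 = -44 (mod 9).
    Reduce coefficients mod 9: 1·t ≡ 1 (mod 9).
    So t ≡ 1 (mod 9).
    Then x = 51 + 55·1 = 106, valid modulo lcm(55, 9) = 495: x ≡ 106 (mod 495).
Verify: 106 mod 11 = 7 ✓, 106 mod 5 = 1 ✓, 106 mod 9 = 7 ✓.

x ≡ 106 (mod 495).


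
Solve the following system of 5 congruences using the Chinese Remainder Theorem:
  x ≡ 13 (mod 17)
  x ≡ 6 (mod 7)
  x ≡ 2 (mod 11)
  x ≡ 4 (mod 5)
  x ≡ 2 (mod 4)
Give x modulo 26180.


Product of moduli M = 17 · 7 · 11 · 5 · 4 = 26180.
Merge one congruence at a time:
  Start: x ≡ 13 (mod 17).
  Combine with x ≡ 6 (mod 7); new modulus lcm = 119.
    Write x = 13 + 17·t and substitute into x ≡ 6 (mod 7): 17·t ≡ 6 − 13 = -7 (mod 7).
    Reduce coefficients mod 7: 3·t ≡ 0 (mod 7).
    The inverse of 3 mod 7 is 5 (since 3·5 = 15 = 2·7 + 1), so t ≡ 5·0 = 0 ≡ 0 (mod 7).
    Then x = 13 + 17·0 = 13, valid modulo lcm(17, 7) = 119: x ≡ 13 (mod 119).
  Combine with x ≡ 2 (mod 11); new modulus lcm = 1309.
    Write x = 13 + 119·t and substitute into x ≡ 2 (mod 11): 119·t ≡ 2 − 13 = -11 (mod 11).
    Reduce coefficients mod 11: 9·t ≡ 0 (mod 11).
    The inverse of 9 mod 11 is 5 (since 9·5 = 45 = 4·11 + 1), so t ≡ 5·0 = 0 ≡ 0 (mod 11).
    Then x = 13 + 119·0 = 13, valid modulo lcm(119, 11) = 1309: x ≡ 13 (mod 1309).
  Combine with x ≡ 4 (mod 5); new modulus lcm = 6545.
    Write x = 13 + 1309·t and substitute into x ≡ 4 (mod 5): 1309·t ≡ 4 − 13 = -9 (mod 5).
    Reduce coefficients mod 5: 4·t ≡ 1 (mod 5).
    The inverse of 4 mod 5 is 4 (since 4·4 = 16 = 3·5 + 1), so t ≡ 4·1 = 4 ≡ 4 (mod 5).
    Then x = 13 + 1309·4 = 5249, valid modulo lcm(1309, 5) = 6545: x ≡ 5249 (mod 6545).
  Combine with x ≡ 2 (mod 4); new modulus lcm = 26180.
    Write x = 5249 + 6545·t and substitute into x ≡ 2 (mod 4): 6545·t ≡ 2 − 5249 = -5247 (mod 4).
    Reduce coefficients mod 4: 1·t ≡ 1 (mod 4).
    So t ≡ 1 (mod 4).
    Then x = 5249 + 6545·1 = 11794, valid modulo lcm(6545, 4) = 26180: x ≡ 11794 (mod 26180).
Verify against each original: 11794 mod 17 = 13, 11794 mod 7 = 6, 11794 mod 11 = 2, 11794 mod 5 = 4, 11794 mod 4 = 2.

x ≡ 11794 (mod 26180).


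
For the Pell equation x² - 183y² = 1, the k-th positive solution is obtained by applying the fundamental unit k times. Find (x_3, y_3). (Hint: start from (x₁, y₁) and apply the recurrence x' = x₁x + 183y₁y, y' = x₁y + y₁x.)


Step 1: Find the fundamental solution (x₁, y₁) of x² - 183y² = 1.
  Expand √183 as a continued fraction. a₀ = ⌊√183⌋ = 13; iterate m_{k+1} = d_k·a_k − m_k, d_{k+1} = (183 − m_{k+1}²)/d_k, a_{k+1} = ⌊(a₀ + m_{k+1})/d_{k+1}⌋ (starting m₀ = 0, d₀ = 1), with convergents p_k = a_k·p_{k-1} + p_{k-2}, q_k = a_k·q_{k-1} + q_{k-2} (p₋₁ = 1, q₋₁ = 0):
  k = 0: a₀ = 13; p₀/q₀ = 13/1; p₀² − 183·q₀² = 169 − 183 = -14.
  k = 1: m = 13, d = 14, a = ⌊(13 + 13)/14⌋ = 1; p/q = (1·13 + 1)/(1·1 + 0) = 14/1; p² − 183·q² = 196 − 183 = 13.
  k = 2: m = 1, d = 13, a = ⌊(13 + 1)/13⌋ = 1; p/q = (1·14 + 13)/(1·1 + 1) = 27/2; p² − 183·q² = 729 − 732 = -3.
  k = 3: m = 12, d = 3, a = ⌊(13 + 12)/3⌋ = 8; p/q = (8·27 + 14)/(8·2 + 1) = 230/17; p² − 183·q² = 52900 − 52887 = 13.
  k = 4: m = 12, d = 13, a = ⌊(13 + 12)/13⌋ = 1; p/q = (1·230 + 27)/(1·17 + 2) = 257/19; p² − 183·q² = 66049 − 66063 = -14.
  k = 5: m = 1, d = 14, a = ⌊(13 + 1)/14⌋ = 1; p/q = (1·257 + 230)/(1·19 + 17) = 487/36; p² − 183·q² = 237169 − 237168 = 1.
  The first convergent with p² − 183·q² = 1 gives the fundamental solution (x₁, y₁) = (487, 36).
Step 2: Apply the recurrence (x_{n+1}, y_{n+1}) = (x₁x_n + 183y₁y_n, x₁y_n + y₁x_n) repeatedly.
  From (x_1, y_1) = (487, 36): x_2 = 487·487 + 183·36·36 = 474337; y_2 = 487·36 + 36·487 = 35064.
  From (x_2, y_2) = (474337, 35064): x_3 = 487·474337 + 183·36·35064 = 462003751; y_3 = 487·35064 + 36·474337 = 34152300.
Step 3: Verify x_3² - 183·y_3² = 213447465938070001 - 213447465938070000 = 1 (should be 1). ✓

(x_1, y_1) = (487, 36); (x_3, y_3) = (462003751, 34152300).


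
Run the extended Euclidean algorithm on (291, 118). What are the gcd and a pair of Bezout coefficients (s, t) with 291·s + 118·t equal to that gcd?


Euclidean algorithm on (291, 118) — divide until remainder is 0:
  291 = 2 · 118 + 55
  118 = 2 · 55 + 8
  55 = 6 · 8 + 7
  8 = 1 · 7 + 1
  7 = 7 · 1 + 0
gcd(291, 118) = 1.
Track Bezout coefficients alongside the remainders: start with r₀ = 291 = a·1 + b·0 (s = 1, t = 0) and r₁ = 118 = a·0 + b·1 (s = 0, t = 1); each new remainder r_{k+1} = r_{k-1} − q_k·r_k inherits s_{k+1} = s_{k-1} − q_k·s_k, t_{k+1} = t_{k-1} − q_k·t_k, so r_k = a·s_k + b·t_k at every step:
  q = 2: r = 55, s = 1 − 2·0 = 1, t = 0 − 2·1 = -2  (check: 291·1 + 118·(-2) = 55)
  q = 2: r = 8, s = 0 − 2·1 = -2, t = 1 − 2·(-2) = 5  (check: 291·(-2) + 118·5 = 8)
  q = 6: r = 7, s = 1 − 6·(-2) = 13, t = -2 − 6·5 = -32  (check: 291·13 + 118·(-32) = 7)
  q = 1: r = 1, s = -2 − 1·13 = -15, t = 5 − 1·(-32) = 37  (check: 291·(-15) + 118·37 = 1)
The row with r = 1 (the gcd) gives the Bezout coefficients s = -15, t = 37.
Result: 291 · (-15) + 118 · (37) = 1.

gcd(291, 118) = 1; s = -15, t = 37 (check: 291·(-15) + 118·37 = 1).


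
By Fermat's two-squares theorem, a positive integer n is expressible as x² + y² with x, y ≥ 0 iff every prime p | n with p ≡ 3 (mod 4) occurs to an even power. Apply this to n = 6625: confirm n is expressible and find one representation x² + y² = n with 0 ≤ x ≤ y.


Step 1: Factor n = 6625 = 5^3 · 53.
Step 2: Check the mod-4 condition on each prime factor: 5 ≡ 1 (mod 4), exponent 3; 53 ≡ 1 (mod 4), exponent 1.
All primes ≡ 3 (mod 4) appear to even exponent (or don't appear), so by the two-squares theorem n IS expressible as a sum of two squares.
Step 3: Build a representation. Group n = k² · m with k = 5 and m = 5 · 53 = 265 (a product of primes ≡ 1 (mod 4)); a representation of m scales to one of n via (k·x)² + (k·y)² = k²(x² + y²). Each prime p ≡ 1 (mod 4) is itself a sum of two squares; find a² by testing p − a² for a perfect square:
  5: 5 − 1² = 4 = 2² ⇒ 5 = 1² + 2².
  53: 53 − 1² = 52, 53 − 2² = 49 = 7² ⇒ 53 = 2² + 7².
  Combine using the Brahmagupta–Fibonacci identity (a² + b²)(c² + d²) = (ac − bd)² + (ad + bc)² = (ac + bd)² + (ad − bc)²:
  5 · 53 = 265: from (1² + 2²)(2² + 7²), take (1·2 − 2·7, 1·7 + 2·2) = (2 − 14, 7 + 4) = (-12, 11); dropping signs (only squares matter) gives (12, 11); check 12² + 11² = 144 + 121 = 265 ✓.
  Scale by k = 5: (5·12, 5·11) = (60, 55).
Step 4: Order so x ≤ y and verify: 55² + 60² = 3025 + 3600 = 6625 = n. ✓

n = 6625 = 55² + 60² (one valid representation with x ≤ y).


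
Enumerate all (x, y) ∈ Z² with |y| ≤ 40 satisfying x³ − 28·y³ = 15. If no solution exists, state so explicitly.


The equation is x³ - 28y³ = 15. For fixed y, x³ = 28·y³ + 15, so a solution requires the RHS to be a perfect cube.
Strategy: iterate y from -40 to 40, compute RHS = 28·y³ + 15, and check whether it is a (positive or negative) perfect cube.
Check small values of y:
  y = 0: RHS = 15 is not a perfect cube.
  y = 1: RHS = 43 is not a perfect cube.
  y = -1: RHS = -13 is not a perfect cube.
  y = 2: RHS = 239 is not a perfect cube.
  y = -2: RHS = -209 is not a perfect cube.
  y = 3: RHS = 771 is not a perfect cube.
  y = -3: RHS = -741 is not a perfect cube.
Continuing the search up to |y| = 40 finds no solutions either.
No (x, y) in the scanned range satisfies the equation.

No integer solutions with |y| ≤ 40.


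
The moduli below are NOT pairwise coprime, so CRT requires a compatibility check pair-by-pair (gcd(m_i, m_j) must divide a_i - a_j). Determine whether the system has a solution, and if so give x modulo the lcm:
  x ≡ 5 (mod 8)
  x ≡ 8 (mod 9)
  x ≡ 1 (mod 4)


Moduli 8, 9, 4 are not pairwise coprime, so CRT works modulo lcm(m_i) when all pairwise compatibility conditions hold.
Pairwise compatibility: gcd(m_i, m_j) must divide a_i - a_j for every pair.
Merge one congruence at a time:
  Start: x ≡ 5 (mod 8).
  Combine with x ≡ 8 (mod 9): gcd(8, 9) = 1; 8 - 5 = 3, which IS divisible by 1, so compatible.
    Write x = 5 + 8·t and substitute into x ≡ 8 (mod 9): 8·t ≡ 8 − 5 = 3 (mod 9).
    The inverse of 8 mod 9 is 8 (since 8·8 = 64 = 7·9 + 1), so t ≡ 8·3 = 24 ≡ 6 (mod 9).
    Then x = 5 + 8·6 = 53, valid modulo lcm(8, 9) = 72: x ≡ 53 (mod 72).
  Combine with x ≡ 1 (mod 4): gcd(72, 4) = 4; 1 - 53 = -52, which IS divisible by 4, so compatible.
    Write x = 53 + 72·t and substitute into x ≡ 1 (mod 4): 72·t ≡ 1 − 53 = -52 (mod 4).
    Divide the congruence (and modulus) by g = 4: 18·t ≡ -13 (mod 1).
    Modulo 1 every t works; take t = 0.
    Then x = 53 + 72·0 = 53, valid modulo lcm(72, 4) = 72: x ≡ 53 (mod 72).
Verify: 53 mod 8 = 5, 53 mod 9 = 8, 53 mod 4 = 1.

x ≡ 53 (mod 72).


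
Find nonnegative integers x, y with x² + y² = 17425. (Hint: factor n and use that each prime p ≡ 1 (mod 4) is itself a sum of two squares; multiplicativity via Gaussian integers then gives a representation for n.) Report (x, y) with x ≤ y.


Step 1: Factor n = 17425 = 5^2 · 17 · 41.
Step 2: Check the mod-4 condition on each prime factor: 5 ≡ 1 (mod 4), exponent 2; 17 ≡ 1 (mod 4), exponent 1; 41 ≡ 1 (mod 4), exponent 1.
All primes ≡ 3 (mod 4) appear to even exponent (or don't appear), so by the two-squares theorem n IS expressible as a sum of two squares.
Step 3: Build a representation. Group n = k² · m with k = 5 and m = 17 · 41 = 697 (a product of primes ≡ 1 (mod 4)); a representation of m scales to one of n via (k·x)² + (k·y)² = k²(x² + y²). Each prime p ≡ 1 (mod 4) is itself a sum of two squares; find a² by testing p − a² for a perfect square:
  17: 17 − 1² = 16 = 4² ⇒ 17 = 1² + 4².
  41: 41 − 1² = 40, 41 − 2² = 37, 41 − 3² = 32, 41 − 4² = 25 = 5² ⇒ 41 = 4² + 5².
  Combine using the Brahmagupta–Fibonacci identity (a² + b²)(c² + d²) = (ac − bd)² + (ad + bc)² = (ac + bd)² + (ad − bc)²:
  17 · 41 = 697: from (1² + 4²)(4² + 5²), take (1·4 − 4·5, 1·5 + 4·4) = (4 − 20, 5 + 16) = (-16, 21); dropping signs (only squares matter) gives (16, 21); check 16² + 21² = 256 + 441 = 697 ✓.
  Scale by k = 5: (5·16, 5·21) = (80, 105).
Step 4: Order so x ≤ y and verify: 80² + 105² = 6400 + 11025 = 17425 = n. ✓

n = 17425 = 80² + 105² (one valid representation with x ≤ y).


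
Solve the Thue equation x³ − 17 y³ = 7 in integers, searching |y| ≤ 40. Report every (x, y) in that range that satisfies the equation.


The equation is x³ - 17y³ = 7. For fixed y, x³ = 17·y³ + 7, so a solution requires the RHS to be a perfect cube.
Strategy: iterate y from -40 to 40, compute RHS = 17·y³ + 7, and check whether it is a (positive or negative) perfect cube.
Check small values of y:
  y = 0: RHS = 7 is not a perfect cube.
  y = 1: RHS = 24 is not a perfect cube.
  y = -1: RHS = -10 is not a perfect cube.
  y = 2: RHS = 143 is not a perfect cube.
  y = -2: RHS = -129 is not a perfect cube.
  y = 3: RHS = 466 is not a perfect cube.
  y = -3: RHS = -452 is not a perfect cube.
Continuing the search up to |y| = 40 finds no solutions either.
No (x, y) in the scanned range satisfies the equation.

No integer solutions with |y| ≤ 40.


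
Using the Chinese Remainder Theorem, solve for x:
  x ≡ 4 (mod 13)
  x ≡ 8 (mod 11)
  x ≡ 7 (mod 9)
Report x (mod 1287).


Moduli 13, 11, 9 are pairwise coprime; by CRT there is a unique solution modulo M = 13 · 11 · 9 = 1287.
Solve pairwise, accumulating the modulus:
  Start with x ≡ 4 (mod 13).
  Combine with x ≡ 8 (mod 11): since gcd(13, 11) = 1, we get a unique residue mod 143.
    Write x = 4 + 13·t and substitute into x ≡ 8 (mod 11): 13·t ≡ 8 − 4 = 4 (mod 11).
    Reduce coefficients mod 11: 2·t ≡ 4 (mod 11).
    The inverse of 2 mod 11 is 6 (since 2·6 = 12 = 1·11 + 1), so t ≡ 6·4 = 24 ≡ 2 (mod 11).
    Then x = 4 + 13·2 = 30, valid modulo lcm(13, 11) = 143: x ≡ 30 (mod 143).
  Combine with x ≡ 7 (mod 9): since gcd(143, 9) = 1, we get a unique residue mod 1287.
    Write x = 30 + 143·t and substitute into x ≡ 7 (mod 9): 143·t ≡ 7 − 30 = -23 (mod 9).
    Reduce coefficients mod 9: 8·t ≡ 4 (mod 9).
    The inverse of 8 mod 9 is 8 (since 8·8 = 64 = 7·9 + 1), so t ≡ 8·4 = 32 ≡ 5 (mod 9).
    Then x = 30 + 143·5 = 745, valid modulo lcm(143, 9) = 1287: x ≡ 745 (mod 1287).
Verify: 745 mod 13 = 4 ✓, 745 mod 11 = 8 ✓, 745 mod 9 = 7 ✓.

x ≡ 745 (mod 1287).


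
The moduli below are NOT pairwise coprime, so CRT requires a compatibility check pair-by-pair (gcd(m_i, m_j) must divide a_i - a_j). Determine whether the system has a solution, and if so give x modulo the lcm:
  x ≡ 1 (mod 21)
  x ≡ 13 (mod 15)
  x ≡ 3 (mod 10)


Moduli 21, 15, 10 are not pairwise coprime, so CRT works modulo lcm(m_i) when all pairwise compatibility conditions hold.
Pairwise compatibility: gcd(m_i, m_j) must divide a_i - a_j for every pair.
Merge one congruence at a time:
  Start: x ≡ 1 (mod 21).
  Combine with x ≡ 13 (mod 15): gcd(21, 15) = 3; 13 - 1 = 12, which IS divisible by 3, so compatible.
    Write x = 1 + 21·t and substitute into x ≡ 13 (mod 15): 21·t ≡ 13 − 1 = 12 (mod 15).
    Divide the congruence (and modulus) by g = 3: 7·t ≡ 4 (mod 5).
    Reduce coefficients mod 5: 2·t ≡ 4 (mod 5).
    The inverse of 2 mod 5 is 3 (since 2·3 = 6 = 1·5 + 1), so t ≡ 3·4 = 12 ≡ 2 (mod 5).
    Then x = 1 + 21·2 = 43, valid modulo lcm(21, 15) = 105: x ≡ 43 (mod 105).
  Combine with x ≡ 3 (mod 10): gcd(105, 10) = 5; 3 - 43 = -40, which IS divisible by 5, so compatible.
    Write x = 43 + 105·t and substitute into x ≡ 3 (mod 10): 105·t ≡ 3 − 43 = -40 (mod 10).
    Divide the congruence (and modulus) by g = 5: 21·t ≡ -8 (mod 2).
    Reduce coefficients mod 2: 1·t ≡ 0 (mod 2).
    So t ≡ 0 (mod 2).
    Then x = 43 + 105·0 = 43, valid modulo lcm(105, 10) = 210: x ≡ 43 (mod 210).
Verify: 43 mod 21 = 1, 43 mod 15 = 13, 43 mod 10 = 3.

x ≡ 43 (mod 210).
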